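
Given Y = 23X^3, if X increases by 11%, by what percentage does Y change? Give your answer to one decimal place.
36.8%

For Y = 23X^3:
If X → X(1 + 0.11)
Then Y → Y · (1 + 0.11)^3
     ≈ Y · 1.3676

Percentage change = ((1 + 0.11)^3 − 1) × 100% ≈ 36.8%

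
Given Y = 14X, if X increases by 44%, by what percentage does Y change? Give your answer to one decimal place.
44.0%

For Y = 14X:
If X → X(1 + 0.44)
Then Y → Y · (1 + 0.44)^1
     = Y · 1.4400

Percentage change = ((1 + 0.44)^1 − 1) × 100% = 44.0%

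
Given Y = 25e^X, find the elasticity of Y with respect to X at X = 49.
Elasticity = 49

Elasticity = (dY/dX) · (X/Y)

dY/dX = 25·e^X
At X = 49: dY/dX = 25·e^49, Y = 25·e^49

Elasticity = (25·e^49) · (49 / (25·e^49)) = 49

Interpretation: for a small percentage change in X, the percentage change in Y is approximately 49.00 times as large.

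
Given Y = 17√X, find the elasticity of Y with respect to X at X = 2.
Elasticity = 1/2

Elasticity = (dY/dX) · (X/Y)

dY/dX = 17/(2·√X)
At X = 2: dY/dX = 17·√2/4, Y = 17·√2

Elasticity = (17·√2/4) · (2 / (17·√2)) = 1/2

Interpretation: for a small percentage change in X, the percentage change in Y is approximately 0.50 times as large.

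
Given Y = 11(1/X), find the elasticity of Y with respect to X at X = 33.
Elasticity = -1

Elasticity = (dY/dX) · (X/Y)

dY/dX = -11/X²
At X = 33: dY/dX = -1/99, Y = 1/3

Elasticity = (-1/99) · (33 / (1/3)) = -1

Interpretation: for a small percentage change in X, the percentage change in Y is approximately -1.00 times as large.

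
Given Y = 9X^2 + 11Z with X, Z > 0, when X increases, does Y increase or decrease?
Y increases

Taking the partial derivative:
∂Y/∂X = 18X

∂Y/∂X = 18X > 0 (assuming positive values)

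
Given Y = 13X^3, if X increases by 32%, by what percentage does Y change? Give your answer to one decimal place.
130.0%

For Y = 13X^3:
If X → X(1 + 0.32)
Then Y → Y · (1 + 0.32)^3
     ≈ Y · 2.3000

Percentage change = ((1 + 0.32)^3 − 1) × 100% ≈ 130.0%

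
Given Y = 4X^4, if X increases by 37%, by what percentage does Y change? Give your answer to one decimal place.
252.3%

For Y = 4X^4:
If X → X(1 + 0.37)
Then Y → Y · (1 + 0.37)^4
     ≈ Y · 3.5228

Percentage change = ((1 + 0.37)^4 − 1) × 100% ≈ 252.3%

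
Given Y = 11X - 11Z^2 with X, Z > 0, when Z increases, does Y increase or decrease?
Y decreases

Taking the partial derivative:
∂Y/∂Z = -22Z

∂Y/∂Z = -22Z < 0 (assuming positive values)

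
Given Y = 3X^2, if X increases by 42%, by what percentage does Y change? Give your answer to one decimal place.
101.6%

For Y = 3X^2:
If X → X(1 + 0.42)
Then Y → Y · (1 + 0.42)^2
     = Y · 2.0164

Percentage change = ((1 + 0.42)^2 − 1) × 100% ≈ 101.6%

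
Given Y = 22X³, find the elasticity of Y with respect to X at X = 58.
Elasticity = 3

Elasticity = (dY/dX) · (X/Y)

dY/dX = 66·X²
At X = 58: dY/dX = 222024, Y = 4292464

Elasticity = 222024 · (58 / 4292464) = 3

Interpretation: for a small percentage change in X, the percentage change in Y is approximately 3.00 times as large.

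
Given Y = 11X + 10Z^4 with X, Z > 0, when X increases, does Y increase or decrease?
Y increases

Taking the partial derivative:
∂Y/∂X = 11

∂Y/∂X = 11 > 0 (assuming positive values)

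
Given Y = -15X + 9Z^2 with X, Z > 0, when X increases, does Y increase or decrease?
Y decreases

Taking the partial derivative:
∂Y/∂X = -15

∂Y/∂X = -15 < 0 (assuming positive values)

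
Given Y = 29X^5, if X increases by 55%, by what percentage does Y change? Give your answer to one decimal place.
794.7%

For Y = 29X^5:
If X → X(1 + 0.55)
Then Y → Y · (1 + 0.55)^5
     ≈ Y · 8.9466

Percentage change = ((1 + 0.55)^5 − 1) × 100% ≈ 794.7%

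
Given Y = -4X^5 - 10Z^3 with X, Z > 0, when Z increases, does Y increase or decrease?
Y decreases

Taking the partial derivative:
∂Y/∂Z = -30Z^2

∂Y/∂Z = -30Z^2 < 0 (assuming positive values)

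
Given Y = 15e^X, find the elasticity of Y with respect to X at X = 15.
Elasticity = 15

Elasticity = (dY/dX) · (X/Y)

dY/dX = 15·e^X
At X = 15: dY/dX = 15·e^15, Y = 15·e^15

Elasticity = (15·e^15) · (15 / (15·e^15)) = 15

Interpretation: for a small percentage change in X, the percentage change in Y is approximately 15.00 times as large.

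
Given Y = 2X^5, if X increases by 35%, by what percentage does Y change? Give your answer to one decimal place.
348.4%

For Y = 2X^5:
If X → X(1 + 0.35)
Then Y → Y · (1 + 0.35)^5
     ≈ Y · 4.4840

Percentage change = ((1 + 0.35)^5 − 1) × 100% ≈ 348.4%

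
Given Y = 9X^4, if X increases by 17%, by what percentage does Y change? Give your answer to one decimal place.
87.4%

For Y = 9X^4:
If X → X(1 + 0.17)
Then Y → Y · (1 + 0.17)^4
     ≈ Y · 1.8739

Percentage change = ((1 + 0.17)^4 − 1) × 100% ≈ 87.4%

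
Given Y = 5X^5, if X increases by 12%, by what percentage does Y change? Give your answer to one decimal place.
76.2%

For Y = 5X^5:
If X → X(1 + 0.12)
Then Y → Y · (1 + 0.12)^5
     ≈ Y · 1.7623

Percentage change = ((1 + 0.12)^5 − 1) × 100% ≈ 76.2%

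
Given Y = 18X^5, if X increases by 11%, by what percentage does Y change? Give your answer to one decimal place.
68.5%

For Y = 18X^5:
If X → X(1 + 0.11)
Then Y → Y · (1 + 0.11)^5
     ≈ Y · 1.6851

Percentage change = ((1 + 0.11)^5 − 1) × 100% ≈ 68.5%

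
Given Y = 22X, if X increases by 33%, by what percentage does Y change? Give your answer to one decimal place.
33.0%

For Y = 22X:
If X → X(1 + 0.33)
Then Y → Y · (1 + 0.33)^1
     = Y · 1.3300

Percentage change = ((1 + 0.33)^1 − 1) × 100% = 33.0%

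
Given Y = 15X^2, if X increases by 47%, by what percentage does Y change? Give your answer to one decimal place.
116.1%

For Y = 15X^2:
If X → X(1 + 0.47)
Then Y → Y · (1 + 0.47)^2
     = Y · 2.1609

Percentage change = ((1 + 0.47)^2 − 1) × 100% ≈ 116.1%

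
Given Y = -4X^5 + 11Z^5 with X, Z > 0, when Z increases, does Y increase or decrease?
Y increases

Taking the partial derivative:
∂Y/∂Z = 55Z^4

∂Y/∂Z = 55Z^4 > 0 (assuming positive values)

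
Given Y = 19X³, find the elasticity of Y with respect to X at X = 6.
Elasticity = 3

Elasticity = (dY/dX) · (X/Y)

dY/dX = 57·X²
At X = 6: dY/dX = 2052, Y = 4104

Elasticity = 2052 · (6 / 4104) = 3

Interpretation: for a small percentage change in X, the percentage change in Y is approximately 3.00 times as large.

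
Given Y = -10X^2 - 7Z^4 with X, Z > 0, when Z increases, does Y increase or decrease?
Y decreases

Taking the partial derivative:
∂Y/∂Z = -28Z^3

∂Y/∂Z = -28Z^3 < 0 (assuming positive values)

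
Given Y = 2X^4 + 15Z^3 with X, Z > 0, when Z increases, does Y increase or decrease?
Y increases

Taking the partial derivative:
∂Y/∂Z = 45Z^2

∂Y/∂Z = 45Z^2 > 0 (assuming positive values)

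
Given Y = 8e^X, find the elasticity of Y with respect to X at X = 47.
Elasticity = 47

Elasticity = (dY/dX) · (X/Y)

dY/dX = 8·e^X
At X = 47: dY/dX = 8·e^47, Y = 8·e^47

Elasticity = (8·e^47) · (47 / (8·e^47)) = 47

Interpretation: for a small percentage change in X, the percentage change in Y is approximately 47.00 times as large.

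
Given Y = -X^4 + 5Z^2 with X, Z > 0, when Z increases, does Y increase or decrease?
Y increases

Taking the partial derivative:
∂Y/∂Z = 10Z

∂Y/∂Z = 10Z > 0 (assuming positive values)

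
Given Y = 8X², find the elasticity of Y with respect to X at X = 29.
Elasticity = 2

Elasticity = (dY/dX) · (X/Y)

dY/dX = 16·X
At X = 29: dY/dX = 464, Y = 6728

Elasticity = 464 · (29 / 6728) = 2

Interpretation: for a small percentage change in X, the percentage change in Y is approximately 2.00 times as large.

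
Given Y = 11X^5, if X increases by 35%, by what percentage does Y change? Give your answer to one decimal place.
348.4%

For Y = 11X^5:
If X → X(1 + 0.35)
Then Y → Y · (1 + 0.35)^5
     ≈ Y · 4.4840

Percentage change = ((1 + 0.35)^5 − 1) × 100% ≈ 348.4%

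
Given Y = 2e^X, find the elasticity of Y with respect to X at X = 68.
Elasticity = 68

Elasticity = (dY/dX) · (X/Y)

dY/dX = 2·e^X
At X = 68: dY/dX = 2·e^68, Y = 2·e^68

Elasticity = (2·e^68) · (68 / (2·e^68)) = 68

Interpretation: for a small percentage change in X, the percentage change in Y is approximately 68.00 times as large.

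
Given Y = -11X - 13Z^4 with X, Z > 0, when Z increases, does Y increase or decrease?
Y decreases

Taking the partial derivative:
∂Y/∂Z = -52Z^3

∂Y/∂Z = -52Z^3 < 0 (assuming positive values)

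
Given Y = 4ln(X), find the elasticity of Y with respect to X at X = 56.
Elasticity = 1/ln(56) ≈ 0.2484

Elasticity = (dY/dX) · (X/Y)

dY/dX = 4/X
At X = 56: dY/dX = 1/14, Y = 4·ln(56)

Elasticity = (1/14) · (56 / (4·ln(56))) = 1/ln(56) ≈ 0.2484

Interpretation: for a small percentage change in X, the percentage change in Y is approximately 0.25 times as large.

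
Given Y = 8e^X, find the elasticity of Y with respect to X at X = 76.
Elasticity = 76

Elasticity = (dY/dX) · (X/Y)

dY/dX = 8·e^X
At X = 76: dY/dX = 8·e^76, Y = 8·e^76

Elasticity = (8·e^76) · (76 / (8·e^76)) = 76

Interpretation: for a small percentage change in X, the percentage change in Y is approximately 76.00 times as large.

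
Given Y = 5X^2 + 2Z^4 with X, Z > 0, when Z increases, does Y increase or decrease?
Y increases

Taking the partial derivative:
∂Y/∂Z = 8Z^3

∂Y/∂Z = 8Z^3 > 0 (assuming positive values)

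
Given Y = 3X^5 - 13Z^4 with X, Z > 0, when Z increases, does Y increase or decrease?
Y decreases

Taking the partial derivative:
∂Y/∂Z = -52Z^3

∂Y/∂Z = -52Z^3 < 0 (assuming positive values)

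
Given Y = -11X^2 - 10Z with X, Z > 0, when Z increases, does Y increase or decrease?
Y decreases

Taking the partial derivative:
∂Y/∂Z = -10

∂Y/∂Z = -10 < 0 (assuming positive values)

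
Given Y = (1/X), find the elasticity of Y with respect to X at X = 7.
Elasticity = -1

Elasticity = (dY/dX) · (X/Y)

dY/dX = -1/X²
At X = 7: dY/dX = -1/49, Y = 1/7

Elasticity = (-1/49) · (7 / (1/7)) = -1

Interpretation: for a small percentage change in X, the percentage change in Y is approximately -1.00 times as large.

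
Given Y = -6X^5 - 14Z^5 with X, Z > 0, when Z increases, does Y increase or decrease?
Y decreases

Taking the partial derivative:
∂Y/∂Z = -70Z^4

∂Y/∂Z = -70Z^4 < 0 (assuming positive values)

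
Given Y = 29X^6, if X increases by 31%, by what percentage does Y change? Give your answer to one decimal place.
405.4%

For Y = 29X^6:
If X → X(1 + 0.31)
Then Y → Y · (1 + 0.31)^6
     ≈ Y · 5.0539

Percentage change = ((1 + 0.31)^6 − 1) × 100% ≈ 405.4%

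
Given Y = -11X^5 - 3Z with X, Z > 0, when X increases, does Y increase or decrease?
Y decreases

Taking the partial derivative:
∂Y/∂X = -55X^4

∂Y/∂X = -55X^4 < 0 (assuming positive values)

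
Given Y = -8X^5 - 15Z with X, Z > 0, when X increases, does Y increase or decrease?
Y decreases

Taking the partial derivative:
∂Y/∂X = -40X^4

∂Y/∂X = -40X^4 < 0 (assuming positive values)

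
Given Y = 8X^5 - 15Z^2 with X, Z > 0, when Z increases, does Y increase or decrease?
Y decreases

Taking the partial derivative:
∂Y/∂Z = -30Z

∂Y/∂Z = -30Z < 0 (assuming positive values)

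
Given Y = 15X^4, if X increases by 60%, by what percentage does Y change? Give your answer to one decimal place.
555.4%

For Y = 15X^4:
If X → X(1 + 0.6)
Then Y → Y · (1 + 0.6)^4
     = Y · 6.5536

Percentage change = ((1 + 0.6)^4 − 1) × 100% ≈ 555.4%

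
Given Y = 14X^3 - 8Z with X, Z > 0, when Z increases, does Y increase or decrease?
Y decreases

Taking the partial derivative:
∂Y/∂Z = -8

∂Y/∂Z = -8 < 0 (assuming positive values)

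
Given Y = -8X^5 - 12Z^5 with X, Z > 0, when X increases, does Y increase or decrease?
Y decreases

Taking the partial derivative:
∂Y/∂X = -40X^4

∂Y/∂X = -40X^4 < 0 (assuming positive values)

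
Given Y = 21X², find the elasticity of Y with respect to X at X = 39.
Elasticity = 2

Elasticity = (dY/dX) · (X/Y)

dY/dX = 42·X
At X = 39: dY/dX = 1638, Y = 31941

Elasticity = 1638 · (39 / 31941) = 2

Interpretation: for a small percentage change in X, the percentage change in Y is approximately 2.00 times as large.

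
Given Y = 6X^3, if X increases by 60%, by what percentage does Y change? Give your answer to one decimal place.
309.6%

For Y = 6X^3:
If X → X(1 + 0.6)
Then Y → Y · (1 + 0.6)^3
     = Y · 4.0960

Percentage change = ((1 + 0.6)^3 − 1) × 100% = 309.6%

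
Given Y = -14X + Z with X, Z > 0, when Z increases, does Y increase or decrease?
Y increases

Taking the partial derivative:
∂Y/∂Z = 1

∂Y/∂Z = 1 > 0 (assuming positive values)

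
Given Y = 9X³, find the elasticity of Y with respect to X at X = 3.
Elasticity = 3

Elasticity = (dY/dX) · (X/Y)

dY/dX = 27·X²
At X = 3: dY/dX = 243, Y = 243

Elasticity = 243 · (3 / 243) = 3

Interpretation: for a small percentage change in X, the percentage change in Y is approximately 3.00 times as large.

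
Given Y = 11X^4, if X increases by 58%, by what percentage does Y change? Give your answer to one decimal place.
523.2%

For Y = 11X^4:
If X → X(1 + 0.58)
Then Y → Y · (1 + 0.58)^4
     ≈ Y · 6.2320

Percentage change = ((1 + 0.58)^4 − 1) × 100% ≈ 523.2%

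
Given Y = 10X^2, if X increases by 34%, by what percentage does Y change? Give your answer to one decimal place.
79.6%

For Y = 10X^2:
If X → X(1 + 0.34)
Then Y → Y · (1 + 0.34)^2
     = Y · 1.7956

Percentage change = ((1 + 0.34)^2 − 1) × 100% ≈ 79.6%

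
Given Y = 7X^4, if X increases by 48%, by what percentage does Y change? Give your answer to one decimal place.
379.8%

For Y = 7X^4:
If X → X(1 + 0.48)
Then Y → Y · (1 + 0.48)^4
     ≈ Y · 4.7979

Percentage change = ((1 + 0.48)^4 − 1) × 100% ≈ 379.8%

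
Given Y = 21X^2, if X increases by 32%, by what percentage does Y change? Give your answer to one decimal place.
74.2%

For Y = 21X^2:
If X → X(1 + 0.32)
Then Y → Y · (1 + 0.32)^2
     = Y · 1.7424

Percentage change = ((1 + 0.32)^2 − 1) × 100% ≈ 74.2%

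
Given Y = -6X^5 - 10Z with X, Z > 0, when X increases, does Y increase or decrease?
Y decreases

Taking the partial derivative:
∂Y/∂X = -30X^4

∂Y/∂X = -30X^4 < 0 (assuming positive values)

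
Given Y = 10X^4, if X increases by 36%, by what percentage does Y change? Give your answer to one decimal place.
242.1%

For Y = 10X^4:
If X → X(1 + 0.36)
Then Y → Y · (1 + 0.36)^4
     ≈ Y · 3.4210

Percentage change = ((1 + 0.36)^4 − 1) × 100% ≈ 242.1%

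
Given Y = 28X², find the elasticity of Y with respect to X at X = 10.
Elasticity = 2

Elasticity = (dY/dX) · (X/Y)

dY/dX = 56·X
At X = 10: dY/dX = 560, Y = 2800

Elasticity = 560 · (10 / 2800) = 2

Interpretation: for a small percentage change in X, the percentage change in Y is approximately 2.00 times as large.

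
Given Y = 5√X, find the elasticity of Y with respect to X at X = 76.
Elasticity = 1/2

Elasticity = (dY/dX) · (X/Y)

dY/dX = 5/(2·√X)
At X = 76: dY/dX = 5·√19/76, Y = 10·√19

Elasticity = (5·√19/76) · (76 / (10·√19)) = 1/2

Interpretation: for a small percentage change in X, the percentage change in Y is approximately 0.50 times as large.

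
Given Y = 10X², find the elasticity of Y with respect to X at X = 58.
Elasticity = 2

Elasticity = (dY/dX) · (X/Y)

dY/dX = 20·X
At X = 58: dY/dX = 1160, Y = 33640

Elasticity = 1160 · (58 / 33640) = 2

Interpretation: for a small percentage change in X, the percentage change in Y is approximately 2.00 times as large.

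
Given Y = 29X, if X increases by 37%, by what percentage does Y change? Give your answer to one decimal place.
37.0%

For Y = 29X:
If X → X(1 + 0.37)
Then Y → Y · (1 + 0.37)^1
     = Y · 1.3700

Percentage change = ((1 + 0.37)^1 − 1) × 100% = 37.0%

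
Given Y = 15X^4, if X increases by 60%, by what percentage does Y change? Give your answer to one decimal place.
555.4%

For Y = 15X^4:
If X → X(1 + 0.6)
Then Y → Y · (1 + 0.6)^4
     = Y · 6.5536

Percentage change = ((1 + 0.6)^4 − 1) × 100% ≈ 555.4%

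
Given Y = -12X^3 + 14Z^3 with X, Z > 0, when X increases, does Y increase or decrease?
Y decreases

Taking the partial derivative:
∂Y/∂X = -36X^2

∂Y/∂X = -36X^2 < 0 (assuming positive values)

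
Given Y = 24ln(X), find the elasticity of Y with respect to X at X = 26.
Elasticity = 1/ln(26) ≈ 0.3069

Elasticity = (dY/dX) · (X/Y)

dY/dX = 24/X
At X = 26: dY/dX = 12/13, Y = 24·ln(26)

Elasticity = (12/13) · (26 / (24·ln(26))) = 1/ln(26) ≈ 0.3069

Interpretation: for a small percentage change in X, the percentage change in Y is approximately 0.31 times as large.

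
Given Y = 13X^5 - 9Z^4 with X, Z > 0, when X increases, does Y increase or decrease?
Y increases

Taking the partial derivative:
∂Y/∂X = 65X^4

∂Y/∂X = 65X^4 > 0 (assuming positive values)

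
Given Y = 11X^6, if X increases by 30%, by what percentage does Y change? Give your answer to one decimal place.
382.7%

For Y = 11X^6:
If X → X(1 + 0.3)
Then Y → Y · (1 + 0.3)^6
     ≈ Y · 4.8268

Percentage change = ((1 + 0.3)^6 − 1) × 100% ≈ 382.7%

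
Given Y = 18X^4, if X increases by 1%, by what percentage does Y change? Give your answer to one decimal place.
4.1%

For Y = 18X^4:
If X → X(1 + 0.01)
Then Y → Y · (1 + 0.01)^4
     ≈ Y · 1.0406

Percentage change = ((1 + 0.01)^4 − 1) × 100% ≈ 4.1%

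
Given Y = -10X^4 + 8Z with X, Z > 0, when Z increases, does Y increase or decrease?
Y increases

Taking the partial derivative:
∂Y/∂Z = 8

∂Y/∂Z = 8 > 0 (assuming positive values)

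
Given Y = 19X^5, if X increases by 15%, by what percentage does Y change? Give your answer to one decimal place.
101.1%

For Y = 19X^5:
If X → X(1 + 0.15)
Then Y → Y · (1 + 0.15)^5
     ≈ Y · 2.0114

Percentage change = ((1 + 0.15)^5 − 1) × 100% ≈ 101.1%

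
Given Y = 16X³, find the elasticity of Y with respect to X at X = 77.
Elasticity = 3

Elasticity = (dY/dX) · (X/Y)

dY/dX = 48·X²
At X = 77: dY/dX = 284592, Y = 7304528

Elasticity = 284592 · (77 / 7304528) = 3

Interpretation: for a small percentage change in X, the percentage change in Y is approximately 3.00 times as large.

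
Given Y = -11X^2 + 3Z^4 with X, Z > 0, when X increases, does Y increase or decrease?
Y decreases

Taking the partial derivative:
∂Y/∂X = -22X

∂Y/∂X = -22X < 0 (assuming positive values)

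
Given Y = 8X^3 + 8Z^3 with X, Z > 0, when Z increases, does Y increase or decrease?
Y increases

Taking the partial derivative:
∂Y/∂Z = 24Z^2

∂Y/∂Z = 24Z^2 > 0 (assuming positive values)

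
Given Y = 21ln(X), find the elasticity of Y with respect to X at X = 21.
Elasticity = 1/ln(21) ≈ 0.3285

Elasticity = (dY/dX) · (X/Y)

dY/dX = 21/X
At X = 21: dY/dX = 1, Y = 21·ln(21)

Elasticity = 1 · (21 / (21·ln(21))) = 1/ln(21) ≈ 0.3285

Interpretation: for a small percentage change in X, the percentage change in Y is approximately 0.33 times as large.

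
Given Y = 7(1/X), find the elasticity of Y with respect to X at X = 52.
Elasticity = -1

Elasticity = (dY/dX) · (X/Y)

dY/dX = -7/X²
At X = 52: dY/dX = -7/2704, Y = 7/52

Elasticity = (-7/2704) · (52 / (7/52)) = -1

Interpretation: for a small percentage change in X, the percentage change in Y is approximately -1.00 times as large.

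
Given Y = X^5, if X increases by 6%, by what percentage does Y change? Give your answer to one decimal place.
33.8%

For Y = X^5:
If X → X(1 + 0.06)
Then Y → Y · (1 + 0.06)^5
     ≈ Y · 1.3382

Percentage change = ((1 + 0.06)^5 − 1) × 100% ≈ 33.8%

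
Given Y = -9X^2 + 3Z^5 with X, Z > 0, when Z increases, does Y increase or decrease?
Y increases

Taking the partial derivative:
∂Y/∂Z = 15Z^4

∂Y/∂Z = 15Z^4 > 0 (assuming positive values)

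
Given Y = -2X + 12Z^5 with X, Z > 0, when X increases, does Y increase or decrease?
Y decreases

Taking the partial derivative:
∂Y/∂X = -2

∂Y/∂X = -2 < 0 (assuming positive values)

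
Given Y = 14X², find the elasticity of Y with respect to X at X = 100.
Elasticity = 2

Elasticity = (dY/dX) · (X/Y)

dY/dX = 28·X
At X = 100: dY/dX = 2800, Y = 140000

Elasticity = 2800 · (100 / 140000) = 2

Interpretation: for a small percentage change in X, the percentage change in Y is approximately 2.00 times as large.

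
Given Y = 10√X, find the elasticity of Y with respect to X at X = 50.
Elasticity = 1/2

Elasticity = (dY/dX) · (X/Y)

dY/dX = 5/√X
At X = 50: dY/dX = √2/2, Y = 50·√2

Elasticity = (√2/2) · (50 / (50·√2)) = 1/2

Interpretation: for a small percentage change in X, the percentage change in Y is approximately 0.50 times as large.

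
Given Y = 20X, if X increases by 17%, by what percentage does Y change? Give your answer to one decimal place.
17.0%

For Y = 20X:
If X → X(1 + 0.17)
Then Y → Y · (1 + 0.17)^1
     = Y · 1.1700

Percentage change = ((1 + 0.17)^1 − 1) × 100% = 17.0%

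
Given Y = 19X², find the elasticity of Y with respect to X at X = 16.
Elasticity = 2

Elasticity = (dY/dX) · (X/Y)

dY/dX = 38·X
At X = 16: dY/dX = 608, Y = 4864

Elasticity = 608 · (16 / 4864) = 2

Interpretation: for a small percentage change in X, the percentage change in Y is approximately 2.00 times as large.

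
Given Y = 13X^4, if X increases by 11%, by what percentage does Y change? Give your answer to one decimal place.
51.8%

For Y = 13X^4:
If X → X(1 + 0.11)
Then Y → Y · (1 + 0.11)^4
     ≈ Y · 1.5181

Percentage change = ((1 + 0.11)^4 − 1) × 100% ≈ 51.8%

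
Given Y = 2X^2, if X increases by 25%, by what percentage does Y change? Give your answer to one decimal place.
56.3%

For Y = 2X^2:
If X → X(1 + 0.25)
Then Y → Y · (1 + 0.25)^2
     = Y · 1.5625

Percentage change = ((1 + 0.25)^2 − 1) × 100% ≈ 56.3%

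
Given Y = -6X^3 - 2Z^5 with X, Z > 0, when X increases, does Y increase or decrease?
Y decreases

Taking the partial derivative:
∂Y/∂X = -18X^2

∂Y/∂X = -18X^2 < 0 (assuming positive values)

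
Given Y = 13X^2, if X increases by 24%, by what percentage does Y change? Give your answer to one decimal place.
53.8%

For Y = 13X^2:
If X → X(1 + 0.24)
Then Y → Y · (1 + 0.24)^2
     = Y · 1.5376

Percentage change = ((1 + 0.24)^2 − 1) × 100% ≈ 53.8%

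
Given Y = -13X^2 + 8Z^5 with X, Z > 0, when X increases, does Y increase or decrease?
Y decreases

Taking the partial derivative:
∂Y/∂X = -26X

∂Y/∂X = -26X < 0 (assuming positive values)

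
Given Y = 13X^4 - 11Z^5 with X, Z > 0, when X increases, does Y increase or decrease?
Y increases

Taking the partial derivative:
∂Y/∂X = 52X^3

∂Y/∂X = 52X^3 > 0 (assuming positive values)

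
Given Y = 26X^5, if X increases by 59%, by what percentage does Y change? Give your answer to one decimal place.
916.2%

For Y = 26X^5:
If X → X(1 + 0.59)
Then Y → Y · (1 + 0.59)^5
     ≈ Y · 10.1622

Percentage change = ((1 + 0.59)^5 − 1) × 100% ≈ 916.2%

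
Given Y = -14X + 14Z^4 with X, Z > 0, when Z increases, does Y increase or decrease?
Y increases

Taking the partial derivative:
∂Y/∂Z = 56Z^3

∂Y/∂Z = 56Z^3 > 0 (assuming positive values)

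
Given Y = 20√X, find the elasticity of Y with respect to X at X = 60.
Elasticity = 1/2

Elasticity = (dY/dX) · (X/Y)

dY/dX = 10/√X
At X = 60: dY/dX = √15/3, Y = 40·√15

Elasticity = (√15/3) · (60 / (40·√15)) = 1/2

Interpretation: for a small percentage change in X, the percentage change in Y is approximately 0.50 times as large.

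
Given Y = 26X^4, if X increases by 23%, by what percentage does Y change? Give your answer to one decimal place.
128.9%

For Y = 26X^4:
If X → X(1 + 0.23)
Then Y → Y · (1 + 0.23)^4
     ≈ Y · 2.2889

Percentage change = ((1 + 0.23)^4 − 1) × 100% ≈ 128.9%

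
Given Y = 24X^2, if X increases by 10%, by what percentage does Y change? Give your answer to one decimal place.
21.0%

For Y = 24X^2:
If X → X(1 + 0.1)
Then Y → Y · (1 + 0.1)^2
     = Y · 1.2100

Percentage change = ((1 + 0.1)^2 − 1) × 100% = 21.0%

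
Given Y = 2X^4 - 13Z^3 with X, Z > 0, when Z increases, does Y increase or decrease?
Y decreases

Taking the partial derivative:
∂Y/∂Z = -39Z^2

∂Y/∂Z = -39Z^2 < 0 (assuming positive values)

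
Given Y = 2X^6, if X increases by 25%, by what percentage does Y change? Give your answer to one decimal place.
281.5%

For Y = 2X^6:
If X → X(1 + 0.25)
Then Y → Y · (1 + 0.25)^6
     ≈ Y · 3.8147

Percentage change = ((1 + 0.25)^6 − 1) × 100% ≈ 281.5%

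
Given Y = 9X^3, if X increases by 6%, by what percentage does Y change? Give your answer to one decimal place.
19.1%

For Y = 9X^3:
If X → X(1 + 0.06)
Then Y → Y · (1 + 0.06)^3
     ≈ Y · 1.1910

Percentage change = ((1 + 0.06)^3 − 1) × 100% ≈ 19.1%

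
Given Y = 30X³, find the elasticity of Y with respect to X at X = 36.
Elasticity = 3

Elasticity = (dY/dX) · (X/Y)

dY/dX = 90·X²
At X = 36: dY/dX = 116640, Y = 1399680

Elasticity = 116640 · (36 / 1399680) = 3

Interpretation: for a small percentage change in X, the percentage change in Y is approximately 3.00 times as large.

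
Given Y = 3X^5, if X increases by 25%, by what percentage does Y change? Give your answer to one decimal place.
205.2%

For Y = 3X^5:
If X → X(1 + 0.25)
Then Y → Y · (1 + 0.25)^5
     ≈ Y · 3.0518

Percentage change = ((1 + 0.25)^5 − 1) × 100% ≈ 205.2%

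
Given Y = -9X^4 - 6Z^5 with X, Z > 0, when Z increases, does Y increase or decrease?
Y decreases

Taking the partial derivative:
∂Y/∂Z = -30Z^4

∂Y/∂Z = -30Z^4 < 0 (assuming positive values)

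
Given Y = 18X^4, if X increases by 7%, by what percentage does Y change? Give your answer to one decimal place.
31.1%

For Y = 18X^4:
If X → X(1 + 0.07)
Then Y → Y · (1 + 0.07)^4
     ≈ Y · 1.3108

Percentage change = ((1 + 0.07)^4 − 1) × 100% ≈ 31.1%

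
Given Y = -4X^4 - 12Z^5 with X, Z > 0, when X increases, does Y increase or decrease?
Y decreases

Taking the partial derivative:
∂Y/∂X = -16X^3

∂Y/∂X = -16X^3 < 0 (assuming positive values)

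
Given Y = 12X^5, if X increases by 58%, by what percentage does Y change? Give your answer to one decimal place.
884.7%

For Y = 12X^5:
If X → X(1 + 0.58)
Then Y → Y · (1 + 0.58)^5
     ≈ Y · 9.8466

Percentage change = ((1 + 0.58)^5 − 1) × 100% ≈ 884.7%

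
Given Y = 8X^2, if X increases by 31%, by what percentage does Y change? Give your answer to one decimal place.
71.6%

For Y = 8X^2:
If X → X(1 + 0.31)
Then Y → Y · (1 + 0.31)^2
     = Y · 1.7161

Percentage change = ((1 + 0.31)^2 − 1) × 100% ≈ 71.6%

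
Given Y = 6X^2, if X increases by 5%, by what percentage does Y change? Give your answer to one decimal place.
10.3%

For Y = 6X^2:
If X → X(1 + 0.05)
Then Y → Y · (1 + 0.05)^2
     = Y · 1.1025

Percentage change = ((1 + 0.05)^2 − 1) × 100% ≈ 10.3%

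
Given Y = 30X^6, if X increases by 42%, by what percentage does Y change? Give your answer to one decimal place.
719.8%

For Y = 30X^6:
If X → X(1 + 0.42)
Then Y → Y · (1 + 0.42)^6
     ≈ Y · 8.1984

Percentage change = ((1 + 0.42)^6 − 1) × 100% ≈ 719.8%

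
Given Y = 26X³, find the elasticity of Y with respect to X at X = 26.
Elasticity = 3

Elasticity = (dY/dX) · (X/Y)

dY/dX = 78·X²
At X = 26: dY/dX = 52728, Y = 456976

Elasticity = 52728 · (26 / 456976) = 3

Interpretation: for a small percentage change in X, the percentage change in Y is approximately 3.00 times as large.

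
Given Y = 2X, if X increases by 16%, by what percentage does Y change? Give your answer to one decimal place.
16.0%

For Y = 2X:
If X → X(1 + 0.16)
Then Y → Y · (1 + 0.16)^1
     = Y · 1.1600

Percentage change = ((1 + 0.16)^1 − 1) × 100% = 16.0%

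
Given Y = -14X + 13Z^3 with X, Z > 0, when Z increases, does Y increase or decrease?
Y increases

Taking the partial derivative:
∂Y/∂Z = 39Z^2

∂Y/∂Z = 39Z^2 > 0 (assuming positive values)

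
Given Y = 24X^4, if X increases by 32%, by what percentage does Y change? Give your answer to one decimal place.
203.6%

For Y = 24X^4:
If X → X(1 + 0.32)
Then Y → Y · (1 + 0.32)^4
     ≈ Y · 3.0360

Percentage change = ((1 + 0.32)^4 − 1) × 100% ≈ 203.6%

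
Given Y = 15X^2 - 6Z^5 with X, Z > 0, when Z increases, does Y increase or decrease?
Y decreases

Taking the partial derivative:
∂Y/∂Z = -30Z^4

∂Y/∂Z = -30Z^4 < 0 (assuming positive values)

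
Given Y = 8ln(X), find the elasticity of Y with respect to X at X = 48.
Elasticity = 1/ln(48) ≈ 0.2583

Elasticity = (dY/dX) · (X/Y)

dY/dX = 8/X
At X = 48: dY/dX = 1/6, Y = 8·ln(48)

Elasticity = (1/6) · (48 / (8·ln(48))) = 1/ln(48) ≈ 0.2583

Interpretation: for a small percentage change in X, the percentage change in Y is approximately 0.26 times as large.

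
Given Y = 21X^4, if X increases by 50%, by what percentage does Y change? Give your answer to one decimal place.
406.3%

For Y = 21X^4:
If X → X(1 + 0.5)
Then Y → Y · (1 + 0.5)^4
     = Y · 5.0625

Percentage change = ((1 + 0.5)^4 − 1) × 100% ≈ 406.3%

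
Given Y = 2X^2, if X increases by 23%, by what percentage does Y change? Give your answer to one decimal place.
51.3%

For Y = 2X^2:
If X → X(1 + 0.23)
Then Y → Y · (1 + 0.23)^2
     = Y · 1.5129

Percentage change = ((1 + 0.23)^2 − 1) × 100% ≈ 51.3%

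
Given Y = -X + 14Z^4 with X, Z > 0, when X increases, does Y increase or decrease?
Y decreases

Taking the partial derivative:
∂Y/∂X = -1

∂Y/∂X = -1 < 0 (assuming positive values)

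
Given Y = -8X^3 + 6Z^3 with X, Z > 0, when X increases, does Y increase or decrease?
Y decreases

Taking the partial derivative:
∂Y/∂X = -24X^2

∂Y/∂X = -24X^2 < 0 (assuming positive values)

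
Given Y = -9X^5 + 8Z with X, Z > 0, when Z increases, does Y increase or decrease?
Y increases

Taking the partial derivative:
∂Y/∂Z = 8

∂Y/∂Z = 8 > 0 (assuming positive values)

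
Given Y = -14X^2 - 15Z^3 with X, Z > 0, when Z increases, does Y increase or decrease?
Y decreases

Taking the partial derivative:
∂Y/∂Z = -45Z^2

∂Y/∂Z = -45Z^2 < 0 (assuming positive values)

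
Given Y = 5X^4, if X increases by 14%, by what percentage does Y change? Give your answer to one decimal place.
68.9%

For Y = 5X^4:
If X → X(1 + 0.14)
Then Y → Y · (1 + 0.14)^4
     ≈ Y · 1.6890

Percentage change = ((1 + 0.14)^4 − 1) × 100% ≈ 68.9%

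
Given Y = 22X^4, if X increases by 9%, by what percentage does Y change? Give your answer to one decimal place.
41.2%

For Y = 22X^4:
If X → X(1 + 0.09)
Then Y → Y · (1 + 0.09)^4
     ≈ Y · 1.4116

Percentage change = ((1 + 0.09)^4 − 1) × 100% ≈ 41.2%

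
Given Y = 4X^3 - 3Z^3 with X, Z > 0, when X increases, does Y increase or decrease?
Y increases

Taking the partial derivative:
∂Y/∂X = 12X^2

∂Y/∂X = 12X^2 > 0 (assuming positive values)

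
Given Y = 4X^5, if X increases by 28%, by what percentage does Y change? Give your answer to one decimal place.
243.6%

For Y = 4X^5:
If X → X(1 + 0.28)
Then Y → Y · (1 + 0.28)^5
     ≈ Y · 3.4360

Percentage change = ((1 + 0.28)^5 − 1) × 100% ≈ 243.6%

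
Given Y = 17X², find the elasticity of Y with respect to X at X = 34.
Elasticity = 2

Elasticity = (dY/dX) · (X/Y)

dY/dX = 34·X
At X = 34: dY/dX = 1156, Y = 19652

Elasticity = 1156 · (34 / 19652) = 2

Interpretation: for a small percentage change in X, the percentage change in Y is approximately 2.00 times as large.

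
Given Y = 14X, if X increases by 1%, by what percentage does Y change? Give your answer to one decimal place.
1.0%

For Y = 14X:
If X → X(1 + 0.01)
Then Y → Y · (1 + 0.01)^1
     = Y · 1.0100

Percentage change = ((1 + 0.01)^1 − 1) × 100% = 1.0%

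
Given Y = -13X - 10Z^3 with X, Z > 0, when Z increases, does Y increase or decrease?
Y decreases

Taking the partial derivative:
∂Y/∂Z = -30Z^2

∂Y/∂Z = -30Z^2 < 0 (assuming positive values)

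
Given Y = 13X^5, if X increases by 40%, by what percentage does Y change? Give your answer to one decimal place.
437.8%

For Y = 13X^5:
If X → X(1 + 0.4)
Then Y → Y · (1 + 0.4)^5
     ≈ Y · 5.3782

Percentage change = ((1 + 0.4)^5 − 1) × 100% ≈ 437.8%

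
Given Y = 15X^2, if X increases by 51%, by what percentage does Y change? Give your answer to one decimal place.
128.0%

For Y = 15X^2:
If X → X(1 + 0.51)
Then Y → Y · (1 + 0.51)^2
     = Y · 2.2801

Percentage change = ((1 + 0.51)^2 − 1) × 100% ≈ 128.0%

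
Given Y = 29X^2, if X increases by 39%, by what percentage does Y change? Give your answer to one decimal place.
93.2%

For Y = 29X^2:
If X → X(1 + 0.39)
Then Y → Y · (1 + 0.39)^2
     = Y · 1.9321

Percentage change = ((1 + 0.39)^2 − 1) × 100% ≈ 93.2%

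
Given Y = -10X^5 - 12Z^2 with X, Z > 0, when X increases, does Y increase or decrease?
Y decreases

Taking the partial derivative:
∂Y/∂X = -50X^4

∂Y/∂X = -50X^4 < 0 (assuming positive values)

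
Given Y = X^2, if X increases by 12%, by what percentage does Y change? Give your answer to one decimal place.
25.4%

For Y = X^2:
If X → X(1 + 0.12)
Then Y → Y · (1 + 0.12)^2
     = Y · 1.2544

Percentage change = ((1 + 0.12)^2 − 1) × 100% ≈ 25.4%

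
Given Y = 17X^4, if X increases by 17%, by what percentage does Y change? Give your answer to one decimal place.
87.4%

For Y = 17X^4:
If X → X(1 + 0.17)
Then Y → Y · (1 + 0.17)^4
     ≈ Y · 1.8739

Percentage change = ((1 + 0.17)^4 − 1) × 100% ≈ 87.4%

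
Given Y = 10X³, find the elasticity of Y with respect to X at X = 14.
Elasticity = 3

Elasticity = (dY/dX) · (X/Y)

dY/dX = 30·X²
At X = 14: dY/dX = 5880, Y = 27440

Elasticity = 5880 · (14 / 27440) = 3

Interpretation: for a small percentage change in X, the percentage change in Y is approximately 3.00 times as large.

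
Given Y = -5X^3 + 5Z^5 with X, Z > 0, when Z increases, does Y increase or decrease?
Y increases

Taking the partial derivative:
∂Y/∂Z = 25Z^4

∂Y/∂Z = 25Z^4 > 0 (assuming positive values)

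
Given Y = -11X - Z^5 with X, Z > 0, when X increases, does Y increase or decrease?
Y decreases

Taking the partial derivative:
∂Y/∂X = -11

∂Y/∂X = -11 < 0 (assuming positive values)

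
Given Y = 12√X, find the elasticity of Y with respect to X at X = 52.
Elasticity = 1/2

Elasticity = (dY/dX) · (X/Y)

dY/dX = 6/√X
At X = 52: dY/dX = 3·√13/13, Y = 24·√13

Elasticity = (3·√13/13) · (52 / (24·√13)) = 1/2

Interpretation: for a small percentage change in X, the percentage change in Y is approximately 0.50 times as large.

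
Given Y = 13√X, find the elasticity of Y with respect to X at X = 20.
Elasticity = 1/2

Elasticity = (dY/dX) · (X/Y)

dY/dX = 13/(2·√X)
At X = 20: dY/dX = 13·√5/20, Y = 26·√5

Elasticity = (13·√5/20) · (20 / (26·√5)) = 1/2

Interpretation: for a small percentage change in X, the percentage change in Y is approximately 0.50 times as large.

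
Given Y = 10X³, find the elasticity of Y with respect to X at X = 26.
Elasticity = 3

Elasticity = (dY/dX) · (X/Y)

dY/dX = 30·X²
At X = 26: dY/dX = 20280, Y = 175760

Elasticity = 20280 · (26 / 175760) = 3

Interpretation: for a small percentage change in X, the percentage change in Y is approximately 3.00 times as large.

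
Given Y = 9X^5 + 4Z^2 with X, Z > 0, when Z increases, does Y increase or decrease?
Y increases

Taking the partial derivative:
∂Y/∂Z = 8Z

∂Y/∂Z = 8Z > 0 (assuming positive values)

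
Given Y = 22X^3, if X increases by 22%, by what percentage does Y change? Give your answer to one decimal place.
81.6%

For Y = 22X^3:
If X → X(1 + 0.22)
Then Y → Y · (1 + 0.22)^3
     ≈ Y · 1.8158

Percentage change = ((1 + 0.22)^3 − 1) × 100% ≈ 81.6%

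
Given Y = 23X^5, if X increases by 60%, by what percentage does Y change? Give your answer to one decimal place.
948.6%

For Y = 23X^5:
If X → X(1 + 0.6)
Then Y → Y · (1 + 0.6)^5
     ≈ Y · 10.4858

Percentage change = ((1 + 0.6)^5 − 1) × 100% ≈ 948.6%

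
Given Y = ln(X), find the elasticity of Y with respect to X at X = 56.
Elasticity = 1/ln(56) ≈ 0.2484

Elasticity = (dY/dX) · (X/Y)

dY/dX = 1/X
At X = 56: dY/dX = 1/56, Y = ln(56)

Elasticity = (1/56) · (56 / (ln(56))) = 1/ln(56) ≈ 0.2484

Interpretation: for a small percentage change in X, the percentage change in Y is approximately 0.25 times as large.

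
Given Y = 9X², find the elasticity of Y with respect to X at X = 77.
Elasticity = 2

Elasticity = (dY/dX) · (X/Y)

dY/dX = 18·X
At X = 77: dY/dX = 1386, Y = 53361

Elasticity = 1386 · (77 / 53361) = 2

Interpretation: for a small percentage change in X, the percentage change in Y is approximately 2.00 times as large.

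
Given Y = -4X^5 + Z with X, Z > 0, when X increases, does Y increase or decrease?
Y decreases

Taking the partial derivative:
∂Y/∂X = -20X^4

∂Y/∂X = -20X^4 < 0 (assuming positive values)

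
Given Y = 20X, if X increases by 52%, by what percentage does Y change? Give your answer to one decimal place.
52.0%

For Y = 20X:
If X → X(1 + 0.52)
Then Y → Y · (1 + 0.52)^1
     = Y · 1.5200

Percentage change = ((1 + 0.52)^1 − 1) × 100% = 52.0%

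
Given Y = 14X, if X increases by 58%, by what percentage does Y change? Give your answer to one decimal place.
58.0%

For Y = 14X:
If X → X(1 + 0.58)
Then Y → Y · (1 + 0.58)^1
     = Y · 1.5800

Percentage change = ((1 + 0.58)^1 − 1) × 100% = 58.0%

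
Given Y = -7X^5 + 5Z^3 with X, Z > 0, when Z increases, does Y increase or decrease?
Y increases

Taking the partial derivative:
∂Y/∂Z = 15Z^2

∂Y/∂Z = 15Z^2 > 0 (assuming positive values)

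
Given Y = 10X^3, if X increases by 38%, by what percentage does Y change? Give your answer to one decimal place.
162.8%

For Y = 10X^3:
If X → X(1 + 0.38)
Then Y → Y · (1 + 0.38)^3
     ≈ Y · 2.6281

Percentage change = ((1 + 0.38)^3 − 1) × 100% ≈ 162.8%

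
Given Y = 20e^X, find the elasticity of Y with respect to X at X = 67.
Elasticity = 67

Elasticity = (dY/dX) · (X/Y)

dY/dX = 20·e^X
At X = 67: dY/dX = 20·e^67, Y = 20·e^67

Elasticity = (20·e^67) · (67 / (20·e^67)) = 67

Interpretation: for a small percentage change in X, the percentage change in Y is approximately 67.00 times as large.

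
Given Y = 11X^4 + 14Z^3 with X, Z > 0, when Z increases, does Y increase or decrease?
Y increases

Taking the partial derivative:
∂Y/∂Z = 42Z^2

∂Y/∂Z = 42Z^2 > 0 (assuming positive values)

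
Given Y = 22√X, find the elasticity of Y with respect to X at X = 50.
Elasticity = 1/2

Elasticity = (dY/dX) · (X/Y)

dY/dX = 11/√X
At X = 50: dY/dX = 11·√2/10, Y = 110·√2

Elasticity = (11·√2/10) · (50 / (110·√2)) = 1/2

Interpretation: for a small percentage change in X, the percentage change in Y is approximately 0.50 times as large.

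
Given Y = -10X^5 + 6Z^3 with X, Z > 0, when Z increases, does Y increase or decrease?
Y increases

Taking the partial derivative:
∂Y/∂Z = 18Z^2

∂Y/∂Z = 18Z^2 > 0 (assuming positive values)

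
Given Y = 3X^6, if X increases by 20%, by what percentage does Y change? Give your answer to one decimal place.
198.6%

For Y = 3X^6:
If X → X(1 + 0.2)
Then Y → Y · (1 + 0.2)^6
     ≈ Y · 2.9860

Percentage change = ((1 + 0.2)^6 − 1) × 100% ≈ 198.6%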